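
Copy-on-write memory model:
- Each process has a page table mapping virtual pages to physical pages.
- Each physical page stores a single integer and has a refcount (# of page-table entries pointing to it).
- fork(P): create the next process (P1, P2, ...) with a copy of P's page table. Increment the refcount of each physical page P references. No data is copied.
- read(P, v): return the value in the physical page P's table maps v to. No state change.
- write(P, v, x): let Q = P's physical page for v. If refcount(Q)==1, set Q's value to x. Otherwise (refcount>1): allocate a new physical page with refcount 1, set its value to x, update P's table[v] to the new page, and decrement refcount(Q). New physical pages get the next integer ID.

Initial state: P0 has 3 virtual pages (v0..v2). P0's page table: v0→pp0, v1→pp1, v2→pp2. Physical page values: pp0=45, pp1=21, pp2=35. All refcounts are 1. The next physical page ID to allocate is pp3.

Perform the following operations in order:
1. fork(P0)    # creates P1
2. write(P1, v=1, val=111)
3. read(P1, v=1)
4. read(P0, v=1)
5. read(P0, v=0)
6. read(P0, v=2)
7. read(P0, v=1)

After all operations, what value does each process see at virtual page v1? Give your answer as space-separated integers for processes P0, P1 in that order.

Answer: 21 111

Derivation:
Op 1: fork(P0) -> P1. 3 ppages; refcounts: pp0:2 pp1:2 pp2:2
Op 2: write(P1, v1, 111). refcount(pp1)=2>1 -> COPY to pp3. 4 ppages; refcounts: pp0:2 pp1:1 pp2:2 pp3:1
Op 3: read(P1, v1) -> 111. No state change.
Op 4: read(P0, v1) -> 21. No state change.
Op 5: read(P0, v0) -> 45. No state change.
Op 6: read(P0, v2) -> 35. No state change.
Op 7: read(P0, v1) -> 21. No state change.
P0: v1 -> pp1 = 21
P1: v1 -> pp3 = 111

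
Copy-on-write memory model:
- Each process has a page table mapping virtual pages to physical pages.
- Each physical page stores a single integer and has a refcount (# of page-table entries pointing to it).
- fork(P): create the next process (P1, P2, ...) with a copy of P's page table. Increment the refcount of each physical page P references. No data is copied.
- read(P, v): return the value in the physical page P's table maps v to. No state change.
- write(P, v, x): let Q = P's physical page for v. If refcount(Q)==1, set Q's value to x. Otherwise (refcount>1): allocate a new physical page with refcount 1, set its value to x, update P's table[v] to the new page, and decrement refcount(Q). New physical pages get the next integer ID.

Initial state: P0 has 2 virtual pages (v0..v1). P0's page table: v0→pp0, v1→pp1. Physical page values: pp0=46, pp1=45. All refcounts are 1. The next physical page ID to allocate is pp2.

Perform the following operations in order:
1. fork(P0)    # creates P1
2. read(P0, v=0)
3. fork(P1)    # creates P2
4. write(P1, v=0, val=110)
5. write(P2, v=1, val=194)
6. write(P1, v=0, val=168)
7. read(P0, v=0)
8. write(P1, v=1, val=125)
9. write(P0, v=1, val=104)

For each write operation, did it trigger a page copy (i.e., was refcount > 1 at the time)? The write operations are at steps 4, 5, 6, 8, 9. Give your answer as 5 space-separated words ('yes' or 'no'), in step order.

Op 1: fork(P0) -> P1. 2 ppages; refcounts: pp0:2 pp1:2
Op 2: read(P0, v0) -> 46. No state change.
Op 3: fork(P1) -> P2. 2 ppages; refcounts: pp0:3 pp1:3
Op 4: write(P1, v0, 110). refcount(pp0)=3>1 -> COPY to pp2. 3 ppages; refcounts: pp0:2 pp1:3 pp2:1
Op 5: write(P2, v1, 194). refcount(pp1)=3>1 -> COPY to pp3. 4 ppages; refcounts: pp0:2 pp1:2 pp2:1 pp3:1
Op 6: write(P1, v0, 168). refcount(pp2)=1 -> write in place. 4 ppages; refcounts: pp0:2 pp1:2 pp2:1 pp3:1
Op 7: read(P0, v0) -> 46. No state change.
Op 8: write(P1, v1, 125). refcount(pp1)=2>1 -> COPY to pp4. 5 ppages; refcounts: pp0:2 pp1:1 pp2:1 pp3:1 pp4:1
Op 9: write(P0, v1, 104). refcount(pp1)=1 -> write in place. 5 ppages; refcounts: pp0:2 pp1:1 pp2:1 pp3:1 pp4:1

yes yes no yes no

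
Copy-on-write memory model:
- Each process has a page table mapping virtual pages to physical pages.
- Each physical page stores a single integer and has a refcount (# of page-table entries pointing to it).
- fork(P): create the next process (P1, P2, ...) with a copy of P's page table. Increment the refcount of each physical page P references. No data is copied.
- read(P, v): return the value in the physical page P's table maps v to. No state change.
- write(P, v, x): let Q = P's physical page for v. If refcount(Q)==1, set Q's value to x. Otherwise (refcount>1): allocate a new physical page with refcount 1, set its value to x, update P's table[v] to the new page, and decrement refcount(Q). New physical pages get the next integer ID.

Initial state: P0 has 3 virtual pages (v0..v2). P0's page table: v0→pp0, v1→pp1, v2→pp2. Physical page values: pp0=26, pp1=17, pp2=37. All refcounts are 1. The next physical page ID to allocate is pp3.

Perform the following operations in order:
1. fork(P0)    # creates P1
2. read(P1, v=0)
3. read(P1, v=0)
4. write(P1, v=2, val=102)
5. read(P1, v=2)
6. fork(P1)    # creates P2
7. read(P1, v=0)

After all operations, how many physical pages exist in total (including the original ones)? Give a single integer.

Answer: 4

Derivation:
Op 1: fork(P0) -> P1. 3 ppages; refcounts: pp0:2 pp1:2 pp2:2
Op 2: read(P1, v0) -> 26. No state change.
Op 3: read(P1, v0) -> 26. No state change.
Op 4: write(P1, v2, 102). refcount(pp2)=2>1 -> COPY to pp3. 4 ppages; refcounts: pp0:2 pp1:2 pp2:1 pp3:1
Op 5: read(P1, v2) -> 102. No state change.
Op 6: fork(P1) -> P2. 4 ppages; refcounts: pp0:3 pp1:3 pp2:1 pp3:2
Op 7: read(P1, v0) -> 26. No state change.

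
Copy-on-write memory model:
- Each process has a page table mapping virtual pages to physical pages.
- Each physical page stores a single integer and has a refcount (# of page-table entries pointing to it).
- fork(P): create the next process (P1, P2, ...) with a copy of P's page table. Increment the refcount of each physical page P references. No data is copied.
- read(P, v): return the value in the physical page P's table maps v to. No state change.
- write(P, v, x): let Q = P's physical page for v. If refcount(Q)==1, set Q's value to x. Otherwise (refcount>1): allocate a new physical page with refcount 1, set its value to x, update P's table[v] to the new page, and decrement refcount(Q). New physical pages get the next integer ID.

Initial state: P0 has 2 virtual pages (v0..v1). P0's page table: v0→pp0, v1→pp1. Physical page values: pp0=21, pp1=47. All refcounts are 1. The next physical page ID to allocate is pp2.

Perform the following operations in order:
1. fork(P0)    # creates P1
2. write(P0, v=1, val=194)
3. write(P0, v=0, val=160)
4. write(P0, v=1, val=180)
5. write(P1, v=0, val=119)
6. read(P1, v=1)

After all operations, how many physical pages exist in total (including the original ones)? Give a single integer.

Answer: 4

Derivation:
Op 1: fork(P0) -> P1. 2 ppages; refcounts: pp0:2 pp1:2
Op 2: write(P0, v1, 194). refcount(pp1)=2>1 -> COPY to pp2. 3 ppages; refcounts: pp0:2 pp1:1 pp2:1
Op 3: write(P0, v0, 160). refcount(pp0)=2>1 -> COPY to pp3. 4 ppages; refcounts: pp0:1 pp1:1 pp2:1 pp3:1
Op 4: write(P0, v1, 180). refcount(pp2)=1 -> write in place. 4 ppages; refcounts: pp0:1 pp1:1 pp2:1 pp3:1
Op 5: write(P1, v0, 119). refcount(pp0)=1 -> write in place. 4 ppages; refcounts: pp0:1 pp1:1 pp2:1 pp3:1
Op 6: read(P1, v1) -> 47. No state change.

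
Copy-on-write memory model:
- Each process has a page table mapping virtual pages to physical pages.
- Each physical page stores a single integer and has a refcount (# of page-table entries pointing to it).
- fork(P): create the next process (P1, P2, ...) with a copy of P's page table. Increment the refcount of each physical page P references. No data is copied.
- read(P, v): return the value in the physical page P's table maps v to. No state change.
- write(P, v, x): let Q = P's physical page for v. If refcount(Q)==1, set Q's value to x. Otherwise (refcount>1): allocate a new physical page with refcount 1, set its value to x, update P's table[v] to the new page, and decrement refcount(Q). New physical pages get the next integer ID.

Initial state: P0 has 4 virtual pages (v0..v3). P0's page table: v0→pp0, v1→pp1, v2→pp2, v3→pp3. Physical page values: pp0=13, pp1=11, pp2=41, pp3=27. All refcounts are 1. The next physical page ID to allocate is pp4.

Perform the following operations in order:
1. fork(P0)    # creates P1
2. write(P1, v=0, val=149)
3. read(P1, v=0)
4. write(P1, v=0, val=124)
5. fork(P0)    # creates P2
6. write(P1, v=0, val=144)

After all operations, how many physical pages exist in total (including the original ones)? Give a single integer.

Op 1: fork(P0) -> P1. 4 ppages; refcounts: pp0:2 pp1:2 pp2:2 pp3:2
Op 2: write(P1, v0, 149). refcount(pp0)=2>1 -> COPY to pp4. 5 ppages; refcounts: pp0:1 pp1:2 pp2:2 pp3:2 pp4:1
Op 3: read(P1, v0) -> 149. No state change.
Op 4: write(P1, v0, 124). refcount(pp4)=1 -> write in place. 5 ppages; refcounts: pp0:1 pp1:2 pp2:2 pp3:2 pp4:1
Op 5: fork(P0) -> P2. 5 ppages; refcounts: pp0:2 pp1:3 pp2:3 pp3:3 pp4:1
Op 6: write(P1, v0, 144). refcount(pp4)=1 -> write in place. 5 ppages; refcounts: pp0:2 pp1:3 pp2:3 pp3:3 pp4:1

Answer: 5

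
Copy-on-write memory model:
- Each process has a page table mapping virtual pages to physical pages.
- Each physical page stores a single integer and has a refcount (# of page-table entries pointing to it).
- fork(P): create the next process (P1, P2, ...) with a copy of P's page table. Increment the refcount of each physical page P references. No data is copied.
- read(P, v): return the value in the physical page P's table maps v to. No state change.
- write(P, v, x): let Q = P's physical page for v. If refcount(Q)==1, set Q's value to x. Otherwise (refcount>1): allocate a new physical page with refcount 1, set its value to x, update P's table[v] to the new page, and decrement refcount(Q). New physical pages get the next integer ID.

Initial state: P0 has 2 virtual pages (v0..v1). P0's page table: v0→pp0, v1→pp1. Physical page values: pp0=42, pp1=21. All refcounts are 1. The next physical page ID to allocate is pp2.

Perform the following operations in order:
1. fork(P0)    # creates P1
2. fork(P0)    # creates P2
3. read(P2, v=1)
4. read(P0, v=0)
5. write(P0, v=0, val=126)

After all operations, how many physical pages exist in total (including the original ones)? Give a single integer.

Answer: 3

Derivation:
Op 1: fork(P0) -> P1. 2 ppages; refcounts: pp0:2 pp1:2
Op 2: fork(P0) -> P2. 2 ppages; refcounts: pp0:3 pp1:3
Op 3: read(P2, v1) -> 21. No state change.
Op 4: read(P0, v0) -> 42. No state change.
Op 5: write(P0, v0, 126). refcount(pp0)=3>1 -> COPY to pp2. 3 ppages; refcounts: pp0:2 pp1:3 pp2:1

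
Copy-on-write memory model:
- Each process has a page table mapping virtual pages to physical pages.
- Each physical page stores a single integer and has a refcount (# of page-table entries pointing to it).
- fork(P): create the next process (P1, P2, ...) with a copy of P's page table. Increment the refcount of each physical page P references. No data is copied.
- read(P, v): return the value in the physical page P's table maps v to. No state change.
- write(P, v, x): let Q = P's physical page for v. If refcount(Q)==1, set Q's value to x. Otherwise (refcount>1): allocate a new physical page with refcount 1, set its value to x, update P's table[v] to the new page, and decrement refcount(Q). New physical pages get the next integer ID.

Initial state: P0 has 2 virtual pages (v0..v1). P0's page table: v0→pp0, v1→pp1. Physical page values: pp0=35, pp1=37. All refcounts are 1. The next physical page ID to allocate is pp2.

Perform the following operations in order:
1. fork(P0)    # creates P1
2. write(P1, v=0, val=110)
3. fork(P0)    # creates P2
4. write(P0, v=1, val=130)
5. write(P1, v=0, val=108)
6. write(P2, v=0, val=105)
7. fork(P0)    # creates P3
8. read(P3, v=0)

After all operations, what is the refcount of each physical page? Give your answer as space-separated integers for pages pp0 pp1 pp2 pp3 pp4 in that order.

Answer: 2 2 1 2 1

Derivation:
Op 1: fork(P0) -> P1. 2 ppages; refcounts: pp0:2 pp1:2
Op 2: write(P1, v0, 110). refcount(pp0)=2>1 -> COPY to pp2. 3 ppages; refcounts: pp0:1 pp1:2 pp2:1
Op 3: fork(P0) -> P2. 3 ppages; refcounts: pp0:2 pp1:3 pp2:1
Op 4: write(P0, v1, 130). refcount(pp1)=3>1 -> COPY to pp3. 4 ppages; refcounts: pp0:2 pp1:2 pp2:1 pp3:1
Op 5: write(P1, v0, 108). refcount(pp2)=1 -> write in place. 4 ppages; refcounts: pp0:2 pp1:2 pp2:1 pp3:1
Op 6: write(P2, v0, 105). refcount(pp0)=2>1 -> COPY to pp4. 5 ppages; refcounts: pp0:1 pp1:2 pp2:1 pp3:1 pp4:1
Op 7: fork(P0) -> P3. 5 ppages; refcounts: pp0:2 pp1:2 pp2:1 pp3:2 pp4:1
Op 8: read(P3, v0) -> 35. No state change.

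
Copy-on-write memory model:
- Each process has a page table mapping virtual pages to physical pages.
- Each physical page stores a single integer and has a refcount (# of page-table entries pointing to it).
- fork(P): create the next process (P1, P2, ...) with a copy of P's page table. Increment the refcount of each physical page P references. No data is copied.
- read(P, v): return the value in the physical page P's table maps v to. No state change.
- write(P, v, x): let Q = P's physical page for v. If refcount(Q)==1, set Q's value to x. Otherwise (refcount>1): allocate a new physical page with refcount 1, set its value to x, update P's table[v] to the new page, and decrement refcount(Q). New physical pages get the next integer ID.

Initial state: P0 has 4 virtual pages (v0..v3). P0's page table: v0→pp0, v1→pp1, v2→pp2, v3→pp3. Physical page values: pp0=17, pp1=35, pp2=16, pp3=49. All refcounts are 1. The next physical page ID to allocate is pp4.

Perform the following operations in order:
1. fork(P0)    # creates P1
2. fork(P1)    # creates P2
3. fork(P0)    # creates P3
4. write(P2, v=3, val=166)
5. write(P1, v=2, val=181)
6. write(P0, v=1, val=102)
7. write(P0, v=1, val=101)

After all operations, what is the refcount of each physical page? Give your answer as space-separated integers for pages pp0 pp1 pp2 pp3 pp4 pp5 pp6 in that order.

Op 1: fork(P0) -> P1. 4 ppages; refcounts: pp0:2 pp1:2 pp2:2 pp3:2
Op 2: fork(P1) -> P2. 4 ppages; refcounts: pp0:3 pp1:3 pp2:3 pp3:3
Op 3: fork(P0) -> P3. 4 ppages; refcounts: pp0:4 pp1:4 pp2:4 pp3:4
Op 4: write(P2, v3, 166). refcount(pp3)=4>1 -> COPY to pp4. 5 ppages; refcounts: pp0:4 pp1:4 pp2:4 pp3:3 pp4:1
Op 5: write(P1, v2, 181). refcount(pp2)=4>1 -> COPY to pp5. 6 ppages; refcounts: pp0:4 pp1:4 pp2:3 pp3:3 pp4:1 pp5:1
Op 6: write(P0, v1, 102). refcount(pp1)=4>1 -> COPY to pp6. 7 ppages; refcounts: pp0:4 pp1:3 pp2:3 pp3:3 pp4:1 pp5:1 pp6:1
Op 7: write(P0, v1, 101). refcount(pp6)=1 -> write in place. 7 ppages; refcounts: pp0:4 pp1:3 pp2:3 pp3:3 pp4:1 pp5:1 pp6:1

Answer: 4 3 3 3 1 1 1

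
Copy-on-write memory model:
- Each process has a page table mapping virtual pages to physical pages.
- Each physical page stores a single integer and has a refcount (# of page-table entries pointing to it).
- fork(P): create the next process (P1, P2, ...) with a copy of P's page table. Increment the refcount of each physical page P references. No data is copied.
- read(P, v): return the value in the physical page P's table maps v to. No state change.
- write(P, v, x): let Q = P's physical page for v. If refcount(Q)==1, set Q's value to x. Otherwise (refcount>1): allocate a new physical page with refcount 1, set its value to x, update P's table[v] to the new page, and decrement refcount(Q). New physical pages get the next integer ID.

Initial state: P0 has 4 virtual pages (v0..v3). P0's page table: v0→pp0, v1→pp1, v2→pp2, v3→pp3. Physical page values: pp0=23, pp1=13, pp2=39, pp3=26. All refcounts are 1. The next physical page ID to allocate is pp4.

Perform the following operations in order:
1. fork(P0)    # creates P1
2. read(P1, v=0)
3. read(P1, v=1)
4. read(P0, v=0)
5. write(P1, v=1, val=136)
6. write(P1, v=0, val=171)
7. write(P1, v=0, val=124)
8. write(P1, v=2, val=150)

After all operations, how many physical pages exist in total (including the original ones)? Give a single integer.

Op 1: fork(P0) -> P1. 4 ppages; refcounts: pp0:2 pp1:2 pp2:2 pp3:2
Op 2: read(P1, v0) -> 23. No state change.
Op 3: read(P1, v1) -> 13. No state change.
Op 4: read(P0, v0) -> 23. No state change.
Op 5: write(P1, v1, 136). refcount(pp1)=2>1 -> COPY to pp4. 5 ppages; refcounts: pp0:2 pp1:1 pp2:2 pp3:2 pp4:1
Op 6: write(P1, v0, 171). refcount(pp0)=2>1 -> COPY to pp5. 6 ppages; refcounts: pp0:1 pp1:1 pp2:2 pp3:2 pp4:1 pp5:1
Op 7: write(P1, v0, 124). refcount(pp5)=1 -> write in place. 6 ppages; refcounts: pp0:1 pp1:1 pp2:2 pp3:2 pp4:1 pp5:1
Op 8: write(P1, v2, 150). refcount(pp2)=2>1 -> COPY to pp6. 7 ppages; refcounts: pp0:1 pp1:1 pp2:1 pp3:2 pp4:1 pp5:1 pp6:1

Answer: 7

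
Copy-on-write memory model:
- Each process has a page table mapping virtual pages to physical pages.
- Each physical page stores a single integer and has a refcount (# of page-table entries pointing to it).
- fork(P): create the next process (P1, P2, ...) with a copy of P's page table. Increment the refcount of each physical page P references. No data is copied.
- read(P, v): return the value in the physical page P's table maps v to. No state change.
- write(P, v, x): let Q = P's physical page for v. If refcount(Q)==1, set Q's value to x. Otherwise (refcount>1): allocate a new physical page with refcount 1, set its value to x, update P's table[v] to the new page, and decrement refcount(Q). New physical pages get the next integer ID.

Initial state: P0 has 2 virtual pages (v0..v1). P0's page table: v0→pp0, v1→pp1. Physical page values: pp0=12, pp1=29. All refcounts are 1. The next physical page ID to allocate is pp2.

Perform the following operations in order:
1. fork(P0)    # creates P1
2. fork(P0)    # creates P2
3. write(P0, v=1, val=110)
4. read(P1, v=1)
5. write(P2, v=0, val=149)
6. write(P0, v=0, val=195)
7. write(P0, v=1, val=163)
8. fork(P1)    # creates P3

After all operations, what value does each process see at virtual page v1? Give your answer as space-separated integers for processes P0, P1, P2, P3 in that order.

Op 1: fork(P0) -> P1. 2 ppages; refcounts: pp0:2 pp1:2
Op 2: fork(P0) -> P2. 2 ppages; refcounts: pp0:3 pp1:3
Op 3: write(P0, v1, 110). refcount(pp1)=3>1 -> COPY to pp2. 3 ppages; refcounts: pp0:3 pp1:2 pp2:1
Op 4: read(P1, v1) -> 29. No state change.
Op 5: write(P2, v0, 149). refcount(pp0)=3>1 -> COPY to pp3. 4 ppages; refcounts: pp0:2 pp1:2 pp2:1 pp3:1
Op 6: write(P0, v0, 195). refcount(pp0)=2>1 -> COPY to pp4. 5 ppages; refcounts: pp0:1 pp1:2 pp2:1 pp3:1 pp4:1
Op 7: write(P0, v1, 163). refcount(pp2)=1 -> write in place. 5 ppages; refcounts: pp0:1 pp1:2 pp2:1 pp3:1 pp4:1
Op 8: fork(P1) -> P3. 5 ppages; refcounts: pp0:2 pp1:3 pp2:1 pp3:1 pp4:1
P0: v1 -> pp2 = 163
P1: v1 -> pp1 = 29
P2: v1 -> pp1 = 29
P3: v1 -> pp1 = 29

Answer: 163 29 29 29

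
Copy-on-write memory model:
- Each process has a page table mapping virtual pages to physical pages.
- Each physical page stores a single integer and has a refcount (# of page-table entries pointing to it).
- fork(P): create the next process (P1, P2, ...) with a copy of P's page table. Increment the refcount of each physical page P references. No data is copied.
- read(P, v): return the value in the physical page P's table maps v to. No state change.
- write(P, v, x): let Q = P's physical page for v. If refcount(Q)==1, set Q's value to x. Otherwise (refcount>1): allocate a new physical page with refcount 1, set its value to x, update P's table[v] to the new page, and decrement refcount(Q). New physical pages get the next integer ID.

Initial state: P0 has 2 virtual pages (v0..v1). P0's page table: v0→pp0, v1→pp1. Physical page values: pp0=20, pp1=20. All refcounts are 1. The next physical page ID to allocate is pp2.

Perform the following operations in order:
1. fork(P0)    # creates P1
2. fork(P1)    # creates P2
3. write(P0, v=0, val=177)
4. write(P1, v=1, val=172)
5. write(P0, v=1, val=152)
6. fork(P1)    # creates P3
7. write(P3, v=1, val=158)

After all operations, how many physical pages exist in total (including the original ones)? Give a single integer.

Op 1: fork(P0) -> P1. 2 ppages; refcounts: pp0:2 pp1:2
Op 2: fork(P1) -> P2. 2 ppages; refcounts: pp0:3 pp1:3
Op 3: write(P0, v0, 177). refcount(pp0)=3>1 -> COPY to pp2. 3 ppages; refcounts: pp0:2 pp1:3 pp2:1
Op 4: write(P1, v1, 172). refcount(pp1)=3>1 -> COPY to pp3. 4 ppages; refcounts: pp0:2 pp1:2 pp2:1 pp3:1
Op 5: write(P0, v1, 152). refcount(pp1)=2>1 -> COPY to pp4. 5 ppages; refcounts: pp0:2 pp1:1 pp2:1 pp3:1 pp4:1
Op 6: fork(P1) -> P3. 5 ppages; refcounts: pp0:3 pp1:1 pp2:1 pp3:2 pp4:1
Op 7: write(P3, v1, 158). refcount(pp3)=2>1 -> COPY to pp5. 6 ppages; refcounts: pp0:3 pp1:1 pp2:1 pp3:1 pp4:1 pp5:1

Answer: 6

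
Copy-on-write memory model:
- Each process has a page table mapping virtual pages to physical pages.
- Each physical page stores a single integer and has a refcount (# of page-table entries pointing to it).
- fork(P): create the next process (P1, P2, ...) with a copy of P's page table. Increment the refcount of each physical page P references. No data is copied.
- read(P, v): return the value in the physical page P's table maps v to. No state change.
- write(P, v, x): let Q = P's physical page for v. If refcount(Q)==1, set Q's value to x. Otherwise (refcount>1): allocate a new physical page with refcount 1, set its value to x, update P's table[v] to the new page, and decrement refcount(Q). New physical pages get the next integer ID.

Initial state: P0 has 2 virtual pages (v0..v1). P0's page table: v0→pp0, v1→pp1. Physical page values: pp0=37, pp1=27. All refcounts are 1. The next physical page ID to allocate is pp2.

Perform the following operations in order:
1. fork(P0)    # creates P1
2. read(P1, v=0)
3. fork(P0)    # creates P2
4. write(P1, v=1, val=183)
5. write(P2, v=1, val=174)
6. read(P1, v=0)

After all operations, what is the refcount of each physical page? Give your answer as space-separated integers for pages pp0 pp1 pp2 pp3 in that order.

Answer: 3 1 1 1

Derivation:
Op 1: fork(P0) -> P1. 2 ppages; refcounts: pp0:2 pp1:2
Op 2: read(P1, v0) -> 37. No state change.
Op 3: fork(P0) -> P2. 2 ppages; refcounts: pp0:3 pp1:3
Op 4: write(P1, v1, 183). refcount(pp1)=3>1 -> COPY to pp2. 3 ppages; refcounts: pp0:3 pp1:2 pp2:1
Op 5: write(P2, v1, 174). refcount(pp1)=2>1 -> COPY to pp3. 4 ppages; refcounts: pp0:3 pp1:1 pp2:1 pp3:1
Op 6: read(P1, v0) -> 37. No state change.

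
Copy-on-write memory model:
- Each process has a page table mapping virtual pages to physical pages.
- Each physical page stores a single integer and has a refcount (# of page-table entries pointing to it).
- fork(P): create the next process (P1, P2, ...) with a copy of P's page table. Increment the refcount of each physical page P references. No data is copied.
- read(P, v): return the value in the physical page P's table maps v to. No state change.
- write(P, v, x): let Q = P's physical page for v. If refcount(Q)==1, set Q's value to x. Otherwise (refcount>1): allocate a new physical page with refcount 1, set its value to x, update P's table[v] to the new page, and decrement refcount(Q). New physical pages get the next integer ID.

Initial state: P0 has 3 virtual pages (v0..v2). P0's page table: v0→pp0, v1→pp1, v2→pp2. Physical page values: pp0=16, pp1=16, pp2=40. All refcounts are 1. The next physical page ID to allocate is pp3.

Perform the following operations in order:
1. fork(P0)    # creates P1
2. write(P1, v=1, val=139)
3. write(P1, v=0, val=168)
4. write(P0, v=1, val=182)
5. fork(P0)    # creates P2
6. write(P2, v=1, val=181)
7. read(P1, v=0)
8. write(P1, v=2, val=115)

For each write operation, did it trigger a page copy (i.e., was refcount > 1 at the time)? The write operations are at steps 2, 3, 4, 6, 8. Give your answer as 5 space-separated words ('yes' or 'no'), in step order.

Op 1: fork(P0) -> P1. 3 ppages; refcounts: pp0:2 pp1:2 pp2:2
Op 2: write(P1, v1, 139). refcount(pp1)=2>1 -> COPY to pp3. 4 ppages; refcounts: pp0:2 pp1:1 pp2:2 pp3:1
Op 3: write(P1, v0, 168). refcount(pp0)=2>1 -> COPY to pp4. 5 ppages; refcounts: pp0:1 pp1:1 pp2:2 pp3:1 pp4:1
Op 4: write(P0, v1, 182). refcount(pp1)=1 -> write in place. 5 ppages; refcounts: pp0:1 pp1:1 pp2:2 pp3:1 pp4:1
Op 5: fork(P0) -> P2. 5 ppages; refcounts: pp0:2 pp1:2 pp2:3 pp3:1 pp4:1
Op 6: write(P2, v1, 181). refcount(pp1)=2>1 -> COPY to pp5. 6 ppages; refcounts: pp0:2 pp1:1 pp2:3 pp3:1 pp4:1 pp5:1
Op 7: read(P1, v0) -> 168. No state change.
Op 8: write(P1, v2, 115). refcount(pp2)=3>1 -> COPY to pp6. 7 ppages; refcounts: pp0:2 pp1:1 pp2:2 pp3:1 pp4:1 pp5:1 pp6:1

yes yes no yes yes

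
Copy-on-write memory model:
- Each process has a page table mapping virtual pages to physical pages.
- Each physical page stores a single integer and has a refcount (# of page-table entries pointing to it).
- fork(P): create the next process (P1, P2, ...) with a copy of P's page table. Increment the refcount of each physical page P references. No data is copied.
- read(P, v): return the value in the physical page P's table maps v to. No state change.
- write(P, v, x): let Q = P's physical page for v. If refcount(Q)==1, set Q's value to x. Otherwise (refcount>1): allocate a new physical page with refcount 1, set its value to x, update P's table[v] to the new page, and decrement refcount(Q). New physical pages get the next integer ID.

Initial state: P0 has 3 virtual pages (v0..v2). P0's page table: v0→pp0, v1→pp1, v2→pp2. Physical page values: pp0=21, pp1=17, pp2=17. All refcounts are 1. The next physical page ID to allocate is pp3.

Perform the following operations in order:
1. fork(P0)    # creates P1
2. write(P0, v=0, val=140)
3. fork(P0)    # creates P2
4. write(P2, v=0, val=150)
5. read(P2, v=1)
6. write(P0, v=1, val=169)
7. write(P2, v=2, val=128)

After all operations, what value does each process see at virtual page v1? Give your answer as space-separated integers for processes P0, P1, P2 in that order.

Answer: 169 17 17

Derivation:
Op 1: fork(P0) -> P1. 3 ppages; refcounts: pp0:2 pp1:2 pp2:2
Op 2: write(P0, v0, 140). refcount(pp0)=2>1 -> COPY to pp3. 4 ppages; refcounts: pp0:1 pp1:2 pp2:2 pp3:1
Op 3: fork(P0) -> P2. 4 ppages; refcounts: pp0:1 pp1:3 pp2:3 pp3:2
Op 4: write(P2, v0, 150). refcount(pp3)=2>1 -> COPY to pp4. 5 ppages; refcounts: pp0:1 pp1:3 pp2:3 pp3:1 pp4:1
Op 5: read(P2, v1) -> 17. No state change.
Op 6: write(P0, v1, 169). refcount(pp1)=3>1 -> COPY to pp5. 6 ppages; refcounts: pp0:1 pp1:2 pp2:3 pp3:1 pp4:1 pp5:1
Op 7: write(P2, v2, 128). refcount(pp2)=3>1 -> COPY to pp6. 7 ppages; refcounts: pp0:1 pp1:2 pp2:2 pp3:1 pp4:1 pp5:1 pp6:1
P0: v1 -> pp5 = 169
P1: v1 -> pp1 = 17
P2: v1 -> pp1 = 17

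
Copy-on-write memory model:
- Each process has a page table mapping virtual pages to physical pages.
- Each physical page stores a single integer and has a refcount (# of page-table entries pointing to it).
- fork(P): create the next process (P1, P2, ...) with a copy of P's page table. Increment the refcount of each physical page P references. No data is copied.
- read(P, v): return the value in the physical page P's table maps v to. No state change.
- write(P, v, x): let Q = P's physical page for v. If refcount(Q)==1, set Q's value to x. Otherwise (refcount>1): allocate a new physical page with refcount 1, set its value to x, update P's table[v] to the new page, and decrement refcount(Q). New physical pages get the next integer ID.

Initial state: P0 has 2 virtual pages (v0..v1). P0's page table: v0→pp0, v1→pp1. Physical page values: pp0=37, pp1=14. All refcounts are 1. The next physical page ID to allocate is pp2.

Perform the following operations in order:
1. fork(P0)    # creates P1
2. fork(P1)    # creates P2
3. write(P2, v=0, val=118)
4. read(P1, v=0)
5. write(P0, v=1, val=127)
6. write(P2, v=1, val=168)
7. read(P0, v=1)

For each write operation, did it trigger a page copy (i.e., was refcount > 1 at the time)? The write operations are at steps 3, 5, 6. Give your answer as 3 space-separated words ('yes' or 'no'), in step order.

Op 1: fork(P0) -> P1. 2 ppages; refcounts: pp0:2 pp1:2
Op 2: fork(P1) -> P2. 2 ppages; refcounts: pp0:3 pp1:3
Op 3: write(P2, v0, 118). refcount(pp0)=3>1 -> COPY to pp2. 3 ppages; refcounts: pp0:2 pp1:3 pp2:1
Op 4: read(P1, v0) -> 37. No state change.
Op 5: write(P0, v1, 127). refcount(pp1)=3>1 -> COPY to pp3. 4 ppages; refcounts: pp0:2 pp1:2 pp2:1 pp3:1
Op 6: write(P2, v1, 168). refcount(pp1)=2>1 -> COPY to pp4. 5 ppages; refcounts: pp0:2 pp1:1 pp2:1 pp3:1 pp4:1
Op 7: read(P0, v1) -> 127. No state change.

yes yes yes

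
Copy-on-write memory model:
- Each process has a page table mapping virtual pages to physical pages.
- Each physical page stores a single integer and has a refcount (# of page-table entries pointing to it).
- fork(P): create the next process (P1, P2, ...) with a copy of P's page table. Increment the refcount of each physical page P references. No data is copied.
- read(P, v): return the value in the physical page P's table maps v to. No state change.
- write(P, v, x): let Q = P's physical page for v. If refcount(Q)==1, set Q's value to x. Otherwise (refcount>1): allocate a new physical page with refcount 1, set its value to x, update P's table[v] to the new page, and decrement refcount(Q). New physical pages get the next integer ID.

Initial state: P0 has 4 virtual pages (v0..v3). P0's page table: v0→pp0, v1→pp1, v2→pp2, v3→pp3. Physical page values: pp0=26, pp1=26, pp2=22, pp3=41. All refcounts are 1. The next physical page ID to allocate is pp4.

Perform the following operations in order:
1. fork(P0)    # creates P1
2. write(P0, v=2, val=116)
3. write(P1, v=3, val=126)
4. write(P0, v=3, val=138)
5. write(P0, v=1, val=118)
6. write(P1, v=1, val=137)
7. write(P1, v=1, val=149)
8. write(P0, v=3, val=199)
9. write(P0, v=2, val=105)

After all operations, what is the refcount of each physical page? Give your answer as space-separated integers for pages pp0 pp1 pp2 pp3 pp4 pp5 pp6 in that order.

Op 1: fork(P0) -> P1. 4 ppages; refcounts: pp0:2 pp1:2 pp2:2 pp3:2
Op 2: write(P0, v2, 116). refcount(pp2)=2>1 -> COPY to pp4. 5 ppages; refcounts: pp0:2 pp1:2 pp2:1 pp3:2 pp4:1
Op 3: write(P1, v3, 126). refcount(pp3)=2>1 -> COPY to pp5. 6 ppages; refcounts: pp0:2 pp1:2 pp2:1 pp3:1 pp4:1 pp5:1
Op 4: write(P0, v3, 138). refcount(pp3)=1 -> write in place. 6 ppages; refcounts: pp0:2 pp1:2 pp2:1 pp3:1 pp4:1 pp5:1
Op 5: write(P0, v1, 118). refcount(pp1)=2>1 -> COPY to pp6. 7 ppages; refcounts: pp0:2 pp1:1 pp2:1 pp3:1 pp4:1 pp5:1 pp6:1
Op 6: write(P1, v1, 137). refcount(pp1)=1 -> write in place. 7 ppages; refcounts: pp0:2 pp1:1 pp2:1 pp3:1 pp4:1 pp5:1 pp6:1
Op 7: write(P1, v1, 149). refcount(pp1)=1 -> write in place. 7 ppages; refcounts: pp0:2 pp1:1 pp2:1 pp3:1 pp4:1 pp5:1 pp6:1
Op 8: write(P0, v3, 199). refcount(pp3)=1 -> write in place. 7 ppages; refcounts: pp0:2 pp1:1 pp2:1 pp3:1 pp4:1 pp5:1 pp6:1
Op 9: write(P0, v2, 105). refcount(pp4)=1 -> write in place. 7 ppages; refcounts: pp0:2 pp1:1 pp2:1 pp3:1 pp4:1 pp5:1 pp6:1

Answer: 2 1 1 1 1 1 1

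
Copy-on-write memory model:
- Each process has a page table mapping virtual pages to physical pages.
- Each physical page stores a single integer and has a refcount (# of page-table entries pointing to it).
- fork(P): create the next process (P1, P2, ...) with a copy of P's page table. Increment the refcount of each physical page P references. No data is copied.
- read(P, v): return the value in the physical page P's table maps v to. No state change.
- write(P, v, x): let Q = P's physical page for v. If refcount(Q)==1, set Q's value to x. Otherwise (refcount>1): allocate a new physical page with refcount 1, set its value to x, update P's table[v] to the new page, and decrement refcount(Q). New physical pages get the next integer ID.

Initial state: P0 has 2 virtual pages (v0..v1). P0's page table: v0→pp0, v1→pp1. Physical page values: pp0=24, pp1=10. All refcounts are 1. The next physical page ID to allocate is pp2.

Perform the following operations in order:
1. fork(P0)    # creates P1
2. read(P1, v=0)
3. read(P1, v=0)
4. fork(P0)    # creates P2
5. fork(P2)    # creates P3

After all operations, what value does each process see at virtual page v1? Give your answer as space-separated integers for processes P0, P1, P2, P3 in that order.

Op 1: fork(P0) -> P1. 2 ppages; refcounts: pp0:2 pp1:2
Op 2: read(P1, v0) -> 24. No state change.
Op 3: read(P1, v0) -> 24. No state change.
Op 4: fork(P0) -> P2. 2 ppages; refcounts: pp0:3 pp1:3
Op 5: fork(P2) -> P3. 2 ppages; refcounts: pp0:4 pp1:4
P0: v1 -> pp1 = 10
P1: v1 -> pp1 = 10
P2: v1 -> pp1 = 10
P3: v1 -> pp1 = 10

Answer: 10 10 10 10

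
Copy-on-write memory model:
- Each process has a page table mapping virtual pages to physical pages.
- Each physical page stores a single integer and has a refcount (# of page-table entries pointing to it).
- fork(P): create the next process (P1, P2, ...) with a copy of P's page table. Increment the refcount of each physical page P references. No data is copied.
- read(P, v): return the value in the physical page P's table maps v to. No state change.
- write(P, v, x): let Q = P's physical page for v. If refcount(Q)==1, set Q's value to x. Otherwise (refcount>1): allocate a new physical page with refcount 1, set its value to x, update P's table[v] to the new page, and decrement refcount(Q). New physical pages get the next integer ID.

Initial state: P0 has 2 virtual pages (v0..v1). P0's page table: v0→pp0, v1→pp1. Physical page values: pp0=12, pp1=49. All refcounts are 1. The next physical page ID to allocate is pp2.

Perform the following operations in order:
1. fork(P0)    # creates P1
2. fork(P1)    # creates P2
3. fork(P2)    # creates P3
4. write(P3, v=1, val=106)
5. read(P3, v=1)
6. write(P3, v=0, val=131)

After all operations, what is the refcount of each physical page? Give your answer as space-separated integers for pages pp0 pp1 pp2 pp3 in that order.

Answer: 3 3 1 1

Derivation:
Op 1: fork(P0) -> P1. 2 ppages; refcounts: pp0:2 pp1:2
Op 2: fork(P1) -> P2. 2 ppages; refcounts: pp0:3 pp1:3
Op 3: fork(P2) -> P3. 2 ppages; refcounts: pp0:4 pp1:4
Op 4: write(P3, v1, 106). refcount(pp1)=4>1 -> COPY to pp2. 3 ppages; refcounts: pp0:4 pp1:3 pp2:1
Op 5: read(P3, v1) -> 106. No state change.
Op 6: write(P3, v0, 131). refcount(pp0)=4>1 -> COPY to pp3. 4 ppages; refcounts: pp0:3 pp1:3 pp2:1 pp3:1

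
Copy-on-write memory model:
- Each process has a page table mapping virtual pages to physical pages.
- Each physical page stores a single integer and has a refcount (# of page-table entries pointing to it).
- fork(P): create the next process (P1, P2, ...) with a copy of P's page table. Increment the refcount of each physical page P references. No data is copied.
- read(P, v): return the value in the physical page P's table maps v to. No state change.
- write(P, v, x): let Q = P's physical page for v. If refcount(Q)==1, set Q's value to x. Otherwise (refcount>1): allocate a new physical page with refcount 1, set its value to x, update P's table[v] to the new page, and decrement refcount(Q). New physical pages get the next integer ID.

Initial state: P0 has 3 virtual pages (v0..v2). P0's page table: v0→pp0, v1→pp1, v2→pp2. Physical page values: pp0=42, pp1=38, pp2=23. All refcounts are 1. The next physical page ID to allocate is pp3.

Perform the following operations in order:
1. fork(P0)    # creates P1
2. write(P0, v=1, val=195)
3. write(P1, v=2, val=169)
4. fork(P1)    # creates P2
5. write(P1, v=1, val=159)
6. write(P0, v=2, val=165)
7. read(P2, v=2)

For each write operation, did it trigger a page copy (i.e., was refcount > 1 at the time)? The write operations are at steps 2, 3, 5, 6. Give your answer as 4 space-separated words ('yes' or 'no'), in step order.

Op 1: fork(P0) -> P1. 3 ppages; refcounts: pp0:2 pp1:2 pp2:2
Op 2: write(P0, v1, 195). refcount(pp1)=2>1 -> COPY to pp3. 4 ppages; refcounts: pp0:2 pp1:1 pp2:2 pp3:1
Op 3: write(P1, v2, 169). refcount(pp2)=2>1 -> COPY to pp4. 5 ppages; refcounts: pp0:2 pp1:1 pp2:1 pp3:1 pp4:1
Op 4: fork(P1) -> P2. 5 ppages; refcounts: pp0:3 pp1:2 pp2:1 pp3:1 pp4:2
Op 5: write(P1, v1, 159). refcount(pp1)=2>1 -> COPY to pp5. 6 ppages; refcounts: pp0:3 pp1:1 pp2:1 pp3:1 pp4:2 pp5:1
Op 6: write(P0, v2, 165). refcount(pp2)=1 -> write in place. 6 ppages; refcounts: pp0:3 pp1:1 pp2:1 pp3:1 pp4:2 pp5:1
Op 7: read(P2, v2) -> 169. No state change.

yes yes yes no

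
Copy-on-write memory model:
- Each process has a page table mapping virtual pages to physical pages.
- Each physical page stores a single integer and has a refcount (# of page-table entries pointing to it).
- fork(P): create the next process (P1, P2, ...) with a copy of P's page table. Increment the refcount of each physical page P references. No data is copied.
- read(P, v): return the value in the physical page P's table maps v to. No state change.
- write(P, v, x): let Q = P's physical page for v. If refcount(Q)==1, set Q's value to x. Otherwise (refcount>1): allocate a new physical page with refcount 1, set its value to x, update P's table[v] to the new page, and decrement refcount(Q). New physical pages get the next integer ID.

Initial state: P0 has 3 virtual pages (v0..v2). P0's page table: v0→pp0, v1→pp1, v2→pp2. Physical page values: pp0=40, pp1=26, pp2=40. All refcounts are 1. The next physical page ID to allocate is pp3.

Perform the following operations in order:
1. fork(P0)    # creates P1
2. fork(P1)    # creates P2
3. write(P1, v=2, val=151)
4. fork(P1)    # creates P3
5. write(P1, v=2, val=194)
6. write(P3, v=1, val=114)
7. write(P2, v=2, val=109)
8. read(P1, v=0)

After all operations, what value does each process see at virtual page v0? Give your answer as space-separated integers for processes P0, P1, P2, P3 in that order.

Op 1: fork(P0) -> P1. 3 ppages; refcounts: pp0:2 pp1:2 pp2:2
Op 2: fork(P1) -> P2. 3 ppages; refcounts: pp0:3 pp1:3 pp2:3
Op 3: write(P1, v2, 151). refcount(pp2)=3>1 -> COPY to pp3. 4 ppages; refcounts: pp0:3 pp1:3 pp2:2 pp3:1
Op 4: fork(P1) -> P3. 4 ppages; refcounts: pp0:4 pp1:4 pp2:2 pp3:2
Op 5: write(P1, v2, 194). refcount(pp3)=2>1 -> COPY to pp4. 5 ppages; refcounts: pp0:4 pp1:4 pp2:2 pp3:1 pp4:1
Op 6: write(P3, v1, 114). refcount(pp1)=4>1 -> COPY to pp5. 6 ppages; refcounts: pp0:4 pp1:3 pp2:2 pp3:1 pp4:1 pp5:1
Op 7: write(P2, v2, 109). refcount(pp2)=2>1 -> COPY to pp6. 7 ppages; refcounts: pp0:4 pp1:3 pp2:1 pp3:1 pp4:1 pp5:1 pp6:1
Op 8: read(P1, v0) -> 40. No state change.
P0: v0 -> pp0 = 40
P1: v0 -> pp0 = 40
P2: v0 -> pp0 = 40
P3: v0 -> pp0 = 40

Answer: 40 40 40 40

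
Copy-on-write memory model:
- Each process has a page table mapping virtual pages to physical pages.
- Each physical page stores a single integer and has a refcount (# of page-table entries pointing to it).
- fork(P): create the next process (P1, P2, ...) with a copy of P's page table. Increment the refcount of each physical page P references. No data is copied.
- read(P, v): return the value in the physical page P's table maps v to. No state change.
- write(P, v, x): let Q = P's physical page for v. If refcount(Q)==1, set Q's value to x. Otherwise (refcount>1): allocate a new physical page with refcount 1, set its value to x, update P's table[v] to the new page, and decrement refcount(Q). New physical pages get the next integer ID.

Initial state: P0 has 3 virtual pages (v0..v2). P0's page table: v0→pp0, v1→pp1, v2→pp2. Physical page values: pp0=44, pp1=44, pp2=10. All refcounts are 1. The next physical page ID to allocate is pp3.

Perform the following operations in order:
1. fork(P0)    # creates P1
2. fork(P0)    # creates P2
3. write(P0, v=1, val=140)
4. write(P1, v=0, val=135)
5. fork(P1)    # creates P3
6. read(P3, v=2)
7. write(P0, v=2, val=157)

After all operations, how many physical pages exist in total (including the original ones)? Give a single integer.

Answer: 6

Derivation:
Op 1: fork(P0) -> P1. 3 ppages; refcounts: pp0:2 pp1:2 pp2:2
Op 2: fork(P0) -> P2. 3 ppages; refcounts: pp0:3 pp1:3 pp2:3
Op 3: write(P0, v1, 140). refcount(pp1)=3>1 -> COPY to pp3. 4 ppages; refcounts: pp0:3 pp1:2 pp2:3 pp3:1
Op 4: write(P1, v0, 135). refcount(pp0)=3>1 -> COPY to pp4. 5 ppages; refcounts: pp0:2 pp1:2 pp2:3 pp3:1 pp4:1
Op 5: fork(P1) -> P3. 5 ppages; refcounts: pp0:2 pp1:3 pp2:4 pp3:1 pp4:2
Op 6: read(P3, v2) -> 10. No state change.
Op 7: write(P0, v2, 157). refcount(pp2)=4>1 -> COPY to pp5. 6 ppages; refcounts: pp0:2 pp1:3 pp2:3 pp3:1 pp4:2 pp5:1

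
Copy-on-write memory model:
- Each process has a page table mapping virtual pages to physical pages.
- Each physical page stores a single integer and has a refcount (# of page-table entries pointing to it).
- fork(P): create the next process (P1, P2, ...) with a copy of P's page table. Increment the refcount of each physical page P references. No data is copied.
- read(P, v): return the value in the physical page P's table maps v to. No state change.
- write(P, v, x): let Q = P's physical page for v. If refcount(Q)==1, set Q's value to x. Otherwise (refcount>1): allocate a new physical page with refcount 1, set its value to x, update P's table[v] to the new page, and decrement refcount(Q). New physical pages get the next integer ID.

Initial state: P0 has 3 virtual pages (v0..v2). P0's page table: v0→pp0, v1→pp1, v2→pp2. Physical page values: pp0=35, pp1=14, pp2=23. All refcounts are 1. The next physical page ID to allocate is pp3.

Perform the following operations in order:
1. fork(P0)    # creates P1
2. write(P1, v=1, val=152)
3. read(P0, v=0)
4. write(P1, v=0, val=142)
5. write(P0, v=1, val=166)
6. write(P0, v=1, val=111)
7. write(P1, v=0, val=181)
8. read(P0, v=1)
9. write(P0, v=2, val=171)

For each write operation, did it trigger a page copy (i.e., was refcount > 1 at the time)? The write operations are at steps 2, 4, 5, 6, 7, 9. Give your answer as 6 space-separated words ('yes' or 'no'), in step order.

Op 1: fork(P0) -> P1. 3 ppages; refcounts: pp0:2 pp1:2 pp2:2
Op 2: write(P1, v1, 152). refcount(pp1)=2>1 -> COPY to pp3. 4 ppages; refcounts: pp0:2 pp1:1 pp2:2 pp3:1
Op 3: read(P0, v0) -> 35. No state change.
Op 4: write(P1, v0, 142). refcount(pp0)=2>1 -> COPY to pp4. 5 ppages; refcounts: pp0:1 pp1:1 pp2:2 pp3:1 pp4:1
Op 5: write(P0, v1, 166). refcount(pp1)=1 -> write in place. 5 ppages; refcounts: pp0:1 pp1:1 pp2:2 pp3:1 pp4:1
Op 6: write(P0, v1, 111). refcount(pp1)=1 -> write in place. 5 ppages; refcounts: pp0:1 pp1:1 pp2:2 pp3:1 pp4:1
Op 7: write(P1, v0, 181). refcount(pp4)=1 -> write in place. 5 ppages; refcounts: pp0:1 pp1:1 pp2:2 pp3:1 pp4:1
Op 8: read(P0, v1) -> 111. No state change.
Op 9: write(P0, v2, 171). refcount(pp2)=2>1 -> COPY to pp5. 6 ppages; refcounts: pp0:1 pp1:1 pp2:1 pp3:1 pp4:1 pp5:1

yes yes no no no yes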